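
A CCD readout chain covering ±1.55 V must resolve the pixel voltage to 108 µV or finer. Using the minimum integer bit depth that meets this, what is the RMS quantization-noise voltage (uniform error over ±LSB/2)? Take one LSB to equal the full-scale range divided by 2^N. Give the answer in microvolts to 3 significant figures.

Range = 1.55 − (-1.55) = 3.1 V.
Levels needed ≥ 3.1/108 µV = 28700. 2^15 = 32768 suffices, so N_min = 15.
Step size = 3.1/32768 V = 94.604 µV.
σ_q = LSB/√12 = 94.604 µV/3.4641 = 27.3 µV.

27.3 µV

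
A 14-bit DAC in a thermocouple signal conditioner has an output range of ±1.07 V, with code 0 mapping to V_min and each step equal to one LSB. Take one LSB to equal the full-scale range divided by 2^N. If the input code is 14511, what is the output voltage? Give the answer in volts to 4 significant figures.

Full-scale range = 1.07 V − (-1.07 V) = 2.14 V. LSB = 2.14 V / 2^14.
Output = V_min + (14511/16384) × range = -1.07 + 0.885681 × 2.14 V
      = -1.07 + 1.89536 = 0.825358 V.

0.8254 V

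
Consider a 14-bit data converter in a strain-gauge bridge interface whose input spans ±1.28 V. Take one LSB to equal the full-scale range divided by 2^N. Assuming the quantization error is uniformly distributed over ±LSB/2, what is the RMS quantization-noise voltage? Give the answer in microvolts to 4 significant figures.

Span: 1.28 V − (-1.28 V) = 2.56 V.
One LSB is 2.56 V / 16384 = 156.250 µV.
σ_q = LSB/√12 = 156.250 µV/3.4641 = 45.11 µV.

45.11 µV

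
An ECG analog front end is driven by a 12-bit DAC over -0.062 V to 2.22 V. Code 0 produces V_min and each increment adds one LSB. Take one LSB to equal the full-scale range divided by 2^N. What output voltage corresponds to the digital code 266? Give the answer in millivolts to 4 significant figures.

Full-scale range = 2.22 V − (-0.062 V) = 2.282 V. LSB = 2.282 V / 2^12.
V_out = V_min + code × LSB = -0.062 V + 266 × 2.282 V / 4096
      = -0.062 + 0.148196 = 0.0861963 V.

86.20 mV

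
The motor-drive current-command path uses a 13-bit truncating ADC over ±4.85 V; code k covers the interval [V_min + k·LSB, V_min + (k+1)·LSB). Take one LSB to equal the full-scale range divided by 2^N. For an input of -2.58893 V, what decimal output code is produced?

1909

Full-scale range = 4.85 V − (-4.85 V) = 9.7 V. LSB = 9.7 V / 2^13 ≈ 1.184 mV.
code = ⌊(V_in − V_min)/LSB⌋ = ⌊(V_in − V_min) × 2^13 / range⌋
     = ⌊(-2.58893 − (-4.85)) × 8192 / 9.7⌋ = ⌊2.26107 × 8192/9.7⌋
     = ⌊1909.555⌋ = 1909.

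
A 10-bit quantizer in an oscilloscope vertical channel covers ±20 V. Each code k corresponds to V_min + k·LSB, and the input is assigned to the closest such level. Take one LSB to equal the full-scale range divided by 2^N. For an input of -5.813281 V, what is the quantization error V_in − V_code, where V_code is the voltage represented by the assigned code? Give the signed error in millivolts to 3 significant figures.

Full-scale range = 20 V − (-20 V) = 40 V. LSB = 40 V / 2^10 ≈ 39.06 mV.
(V_in − V_min)/LSB = (-5.813281 − (-20)) × 1024/40 = 363.1800 → nearest code k = 363.
Reconstructed level: -20 + 363 × 40/1024 V = -5.820312500 V.
Error = V_in − V_code = -5.813281 − (-5.820312500) = +7.03 mV.

+7.03 mV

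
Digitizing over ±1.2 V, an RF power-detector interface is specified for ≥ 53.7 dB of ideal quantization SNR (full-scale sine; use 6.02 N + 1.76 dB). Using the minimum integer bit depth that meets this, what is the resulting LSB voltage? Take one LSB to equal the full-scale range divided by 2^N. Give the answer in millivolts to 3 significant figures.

Range = 1.2 − (-1.2) = 2.4 V.
Required N = ⌈(53.7 − 1.76)/6.02⌉ = ⌈8.628⌉ = 9.
LSB = 2.4 V / 2^9 = 4.69 mV.

4.69 mV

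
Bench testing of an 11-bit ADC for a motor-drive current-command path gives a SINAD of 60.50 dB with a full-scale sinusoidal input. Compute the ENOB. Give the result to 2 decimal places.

(60.50 − 1.76) / 6.02 = 58.74/6.02 = 9.7575 effective bits.

9.76 bits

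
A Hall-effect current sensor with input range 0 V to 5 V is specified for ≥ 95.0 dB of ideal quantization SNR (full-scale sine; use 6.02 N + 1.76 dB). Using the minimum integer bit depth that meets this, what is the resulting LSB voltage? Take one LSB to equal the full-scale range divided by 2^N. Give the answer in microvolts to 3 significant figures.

76.3 µV

V_FS = 5 V.
Solving 6.02 N ≥ 95.0 − 1.76: N ≥ 15.488. Round up → N = 16.
Step size = 5/65536 V = 76.3 µV.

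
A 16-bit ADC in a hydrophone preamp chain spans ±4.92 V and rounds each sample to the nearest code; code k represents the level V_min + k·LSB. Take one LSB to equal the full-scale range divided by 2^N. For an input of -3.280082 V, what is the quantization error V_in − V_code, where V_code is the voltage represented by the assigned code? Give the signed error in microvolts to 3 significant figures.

+18.1 µV

Range = 4.92 − (-4.92) = 9.84 V. LSB = 9.84 V / 2^16 ≈ 150.1 µV.
Position in LSBs: (-3.280082 − (-4.92)) × 65536/9.84 = 10922.1205; rounding gives k = 10922.
Reconstructed level: -4.92 + 10922 × 9.84/65536 V = -3.2801000977 V.
Error = V_in − V_code = -3.280082 − (-3.2801000977) = +18.1 µV.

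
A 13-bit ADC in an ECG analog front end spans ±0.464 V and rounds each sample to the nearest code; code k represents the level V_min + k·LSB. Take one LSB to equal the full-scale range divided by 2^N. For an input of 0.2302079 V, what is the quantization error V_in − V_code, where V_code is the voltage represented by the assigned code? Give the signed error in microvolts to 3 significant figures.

+20.4 µV

Span: 0.464 V − (-0.464 V) = 0.928 V. LSB = 0.928 V / 2^13 ≈ 113.3 µV.
(V_in − V_min)/LSB = (0.2302079 − (-0.464)) × 8192/0.928 = 6128.1801 → nearest code k = 6128.
Reconstructed level: -0.464 + 6128 × 0.928/8192 V = 0.2301875000 V.
Error = V_in − V_code = 0.2302079 − (0.2301875000) = +20.4 µV.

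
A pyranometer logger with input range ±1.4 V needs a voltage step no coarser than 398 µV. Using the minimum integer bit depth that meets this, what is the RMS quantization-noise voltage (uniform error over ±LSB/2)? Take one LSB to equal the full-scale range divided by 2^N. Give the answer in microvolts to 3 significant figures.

98.7 µV

Span: 1.4 V − (-1.4 V) = 2.8 V.
Required number of levels: 2.8/398 µV = 7035.2; smallest N with 2^N ≥ that is 13.
Step size = 2.8/8192 V = 341.80 µV.
σ_q = LSB/√12 = 341.80 µV/3.4641 = 98.7 µV.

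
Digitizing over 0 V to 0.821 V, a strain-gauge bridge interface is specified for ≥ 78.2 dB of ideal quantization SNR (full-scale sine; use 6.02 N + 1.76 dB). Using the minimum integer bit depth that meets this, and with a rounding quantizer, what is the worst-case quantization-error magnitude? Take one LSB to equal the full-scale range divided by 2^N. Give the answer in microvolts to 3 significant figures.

50.1 µV

Span = 0.821 V.
N ≥ (78.2 − 1.76)/6.02 = 12.698 → N_min = 13.
One LSB is 0.821 V / 8192 = 100.22 µV.
|e|_max = LSB/2 = 50.1 µV.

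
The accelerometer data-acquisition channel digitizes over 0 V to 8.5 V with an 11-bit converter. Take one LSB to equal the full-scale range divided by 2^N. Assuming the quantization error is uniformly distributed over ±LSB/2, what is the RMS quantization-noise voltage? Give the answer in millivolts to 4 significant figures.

1.198 mV

Range is 8.5 V.
One LSB is 8.5 V / 2048 = 4.15039 mV.
V_rms = LSB/√12 = 4.15039 mV / √12 = 1.198 mV.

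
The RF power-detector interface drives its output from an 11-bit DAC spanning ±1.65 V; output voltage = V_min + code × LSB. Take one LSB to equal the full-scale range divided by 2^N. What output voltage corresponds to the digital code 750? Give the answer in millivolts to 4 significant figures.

-441.5 mV

Span: 1.65 V − (-1.65 V) = 3.3 V. LSB = 3.3 V / 2^11.
V_out = -1.65 + 750 × (3.3/2048) V
      = -1.65 + 1.20850 = -0.441504 V.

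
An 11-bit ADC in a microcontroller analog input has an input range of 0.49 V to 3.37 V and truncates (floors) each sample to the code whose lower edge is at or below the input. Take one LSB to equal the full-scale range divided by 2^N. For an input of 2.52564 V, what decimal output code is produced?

The full-scale span is 3.37 − (0.49) = 2.88 V. LSB = 2.88 V / 2^11 ≈ 1.406 mV.
V_in − V_min = 2.52564 − (0.49) = 2.03564 V.
Divide by LSB: 2.03564 × 2048/2.88 = 1447.5662.
Truncating gives code 1447.

1447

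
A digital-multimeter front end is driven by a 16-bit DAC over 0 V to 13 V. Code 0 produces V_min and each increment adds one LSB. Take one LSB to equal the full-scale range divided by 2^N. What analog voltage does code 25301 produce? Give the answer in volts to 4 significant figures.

Full-scale range = 13 V. LSB = 13 V / 2^16.
V_out = V_min + code × LSB = 0 V + 25301 × 13 V / 65536
      = 0 V + 5.01881 V = 5.01881 V.

5.019 V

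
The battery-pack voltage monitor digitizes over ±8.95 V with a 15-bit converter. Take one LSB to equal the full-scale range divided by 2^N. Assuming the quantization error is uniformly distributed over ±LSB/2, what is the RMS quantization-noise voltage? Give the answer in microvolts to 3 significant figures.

158 µV

Range = 8.95 − (-8.95) = 17.9 V.
LSB = 17.9 V ÷ 2^15 = 17.9/32768 V = 0.54626 mV.
For a uniform distribution on [−LSB/2, +LSB/2], V_rms = LSB/√12 = 0.54626 mV/3.4641 = 158 µV.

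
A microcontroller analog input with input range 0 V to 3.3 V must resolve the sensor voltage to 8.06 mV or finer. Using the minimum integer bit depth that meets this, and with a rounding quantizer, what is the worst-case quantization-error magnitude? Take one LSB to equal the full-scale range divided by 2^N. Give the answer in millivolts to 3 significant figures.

3.22 mV

Span = 3.3 V.
Need 2^N ≥ 3.3 V / 8.06 mV = 409.4 → N_min = 9.
LSB = 3.3 V / 2^9 = 6.4453 mV.
|e|_max = LSB/2 = 3.22 mV.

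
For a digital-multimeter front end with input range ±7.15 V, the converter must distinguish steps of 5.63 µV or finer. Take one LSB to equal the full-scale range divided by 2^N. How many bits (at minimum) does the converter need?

22 bits

Span: 7.15 V − (-7.15 V) = 14.3 V.
14.3 V / 5.63 µV = 2.540e6. Since 2^21 = 2097152 and 2^22 = 4194304, N = 22.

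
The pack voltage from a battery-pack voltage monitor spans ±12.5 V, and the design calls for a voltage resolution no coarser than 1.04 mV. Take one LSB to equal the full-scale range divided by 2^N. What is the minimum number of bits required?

Span: 12.5 V − (-12.5 V) = 25 V.
Required number of levels: 25/1.04 mV = 24038; smallest N with 2^N ≥ that is 15.

15 bits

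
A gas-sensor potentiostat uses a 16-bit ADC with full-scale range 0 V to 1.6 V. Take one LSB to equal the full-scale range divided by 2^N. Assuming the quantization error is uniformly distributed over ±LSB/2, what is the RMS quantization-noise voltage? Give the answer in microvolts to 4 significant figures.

Full-scale range = 1.6 V.
Step size = 1.6/65536 V = 24.4141 µV.
σ_q = LSB/√12 = 24.4141 µV/3.4641 = 7.048 µV.

7.048 µV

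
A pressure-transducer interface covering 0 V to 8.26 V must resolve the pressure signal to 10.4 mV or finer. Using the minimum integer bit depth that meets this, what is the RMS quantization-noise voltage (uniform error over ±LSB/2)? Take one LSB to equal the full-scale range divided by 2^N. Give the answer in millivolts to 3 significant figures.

Span = 8.26 V.
Need 2^N ≥ 8.26 V / 10.4 mV = 794.2 → N_min = 10.
Step size = 8.26/1024 V = 8.0664 mV.
RMS noise = LSB/√12 = 2.33 mV.

2.33 mV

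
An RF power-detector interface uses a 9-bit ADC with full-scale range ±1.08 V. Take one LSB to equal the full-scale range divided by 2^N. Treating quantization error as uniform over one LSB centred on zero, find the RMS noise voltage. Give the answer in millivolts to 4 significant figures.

1.218 mV

Range = 1.08 − (-1.08) = 2.16 V.
LSB = 2.16 V / 2^9 = 4.21875 mV.
σ_q = LSB/√12 = 4.21875 mV/3.4641 = 1.218 mV.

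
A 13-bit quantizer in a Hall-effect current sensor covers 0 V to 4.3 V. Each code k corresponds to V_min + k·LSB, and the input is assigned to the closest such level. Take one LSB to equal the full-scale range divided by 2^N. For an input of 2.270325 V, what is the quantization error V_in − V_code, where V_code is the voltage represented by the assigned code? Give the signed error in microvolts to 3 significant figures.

Span = 4.3 V. LSB = 4.3 V / 2^13 ≈ 0.5249 mV.
Position in LSBs: (2.270325 − (0)) × 8192/4.3 = 4325.2331; rounding gives k = 4325.
V_code = V_min + k × range/2^13 = 0 + 4325 × 4.3/8192 = 2.270202637 V.
Error = V_in − V_code = 2.270325 − (2.270202637) = +122 µV.

+122 µV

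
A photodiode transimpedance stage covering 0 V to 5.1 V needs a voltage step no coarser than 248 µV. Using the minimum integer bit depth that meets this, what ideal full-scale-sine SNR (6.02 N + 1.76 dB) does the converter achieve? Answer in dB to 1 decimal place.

Range is 5.1 V.
Levels needed ≥ 5.1/248 µV = 20560. 2^15 = 32768 suffices, so N_min = 15.
6.02(15) + 1.76 = 92.06 dB.

92.1 dB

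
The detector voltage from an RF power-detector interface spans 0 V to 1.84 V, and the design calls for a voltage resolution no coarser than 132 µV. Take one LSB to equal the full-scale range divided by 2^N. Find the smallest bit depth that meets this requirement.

Range is 1.84 V.
Levels needed ≥ 1.84/132 µV = 13940. 2^14 = 16384 suffices, so N_min = 14.

14 bits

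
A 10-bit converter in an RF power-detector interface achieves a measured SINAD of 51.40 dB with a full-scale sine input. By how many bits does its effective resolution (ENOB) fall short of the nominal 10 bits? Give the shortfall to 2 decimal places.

Effective bits = (51.40 − 1.76)/6.02 = 8.2458.
10 − 8.2458 = 1.75 bits below nominal.

1.75 bits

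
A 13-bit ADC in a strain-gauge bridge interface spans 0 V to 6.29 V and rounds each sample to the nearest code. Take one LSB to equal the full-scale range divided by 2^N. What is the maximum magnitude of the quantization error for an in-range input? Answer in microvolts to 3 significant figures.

Span = 6.29 V.
LSB = 6.29 V ÷ 2^13 = 6.29/8192 V = 0.76782 mV.
|e|_max = LSB/2 = 384 µV.

384 µV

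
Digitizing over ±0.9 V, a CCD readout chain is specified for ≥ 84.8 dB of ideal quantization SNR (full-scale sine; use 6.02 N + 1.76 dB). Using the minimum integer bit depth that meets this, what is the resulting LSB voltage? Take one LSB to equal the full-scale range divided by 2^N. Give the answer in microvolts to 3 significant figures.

Span: 0.9 V − (-0.9 V) = 1.8 V.
Solving 6.02 N ≥ 84.8 − 1.76: N ≥ 13.794. Round up → N = 14.
LSB = 1.8 V ÷ 2^14 = 1.8/16384 V = 110 µV.

110 µV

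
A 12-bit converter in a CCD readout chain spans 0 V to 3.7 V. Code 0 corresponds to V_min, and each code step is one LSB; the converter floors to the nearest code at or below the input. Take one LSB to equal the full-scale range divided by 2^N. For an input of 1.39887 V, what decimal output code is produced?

Range is 3.7 V. LSB = 3.7 V / 2^12 ≈ 0.9033 mV.
V_in − V_min = 1.39887 − (0) = 1.39887 V.
Divide by LSB: 1.39887 × 4096/3.7 = 1548.5869.
Truncating gives code 1548.

1548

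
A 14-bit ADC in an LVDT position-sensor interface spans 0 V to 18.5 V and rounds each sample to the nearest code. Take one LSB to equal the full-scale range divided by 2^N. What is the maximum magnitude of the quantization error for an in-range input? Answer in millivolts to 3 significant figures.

0.565 mV

V_FS = 18.5 V.
LSB = 18.5 V / 2^14 = 1.1292 mV.
Worst-case error for round-to-nearest is half an LSB: 0.565 mV.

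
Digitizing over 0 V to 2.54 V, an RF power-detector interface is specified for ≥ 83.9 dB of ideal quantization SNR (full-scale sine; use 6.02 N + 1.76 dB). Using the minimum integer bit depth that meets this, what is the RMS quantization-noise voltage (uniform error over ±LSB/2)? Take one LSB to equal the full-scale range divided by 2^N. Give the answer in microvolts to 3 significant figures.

Span = 2.54 V.
N ≥ (83.9 − 1.76)/6.02 = 13.645 → N_min = 14.
LSB = 2.54 V / 2^14 = 155.03 µV.
V_rms = LSB/√12 = 44.8 µV.

44.8 µV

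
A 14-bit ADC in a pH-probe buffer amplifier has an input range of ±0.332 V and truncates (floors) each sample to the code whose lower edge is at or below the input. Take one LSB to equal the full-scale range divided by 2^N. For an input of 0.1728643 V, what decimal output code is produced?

12457

Span: 0.332 V − (-0.332 V) = 0.664 V. LSB = 0.664 V / 2^14 ≈ 40.53 µV.
(V_in − V_min) × 2^14/range = (0.1728643 − (-0.332)) × 16384/0.664 = 12457.375.
Floor → code = 12457.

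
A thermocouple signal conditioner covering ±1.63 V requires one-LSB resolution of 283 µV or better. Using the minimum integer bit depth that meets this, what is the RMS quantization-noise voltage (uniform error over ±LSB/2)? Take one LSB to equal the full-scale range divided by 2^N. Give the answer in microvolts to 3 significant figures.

57.4 µV

Range = 1.63 − (-1.63) = 3.26 V.
Required number of levels: 3.26/283 µV = 11519; smallest N with 2^N ≥ that is 14.
LSB = 3.26 V ÷ 2^14 = 3.26/16384 V = 198.97 µV.
V_rms = LSB/√12 = 57.4 µV.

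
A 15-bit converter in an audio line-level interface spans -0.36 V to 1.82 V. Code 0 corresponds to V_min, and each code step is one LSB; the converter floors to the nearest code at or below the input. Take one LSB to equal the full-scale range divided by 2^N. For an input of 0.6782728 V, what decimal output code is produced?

15606

Range = 1.82 − (-0.36) = 2.18 V. LSB = 2.18 V / 2^15 ≈ 66.53 µV.
V_in − V_min = 0.6782728 − (-0.36) = 1.0382728 V.
Divide by LSB: 1.0382728 × 32768/2.18 = 15606.4785.
Truncating gives code 15606.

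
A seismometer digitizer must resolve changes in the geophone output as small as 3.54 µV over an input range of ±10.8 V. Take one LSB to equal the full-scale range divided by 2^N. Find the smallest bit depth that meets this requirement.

23 bits

Full-scale range = 10.8 V − (-10.8 V) = 21.6 V.
Need 2^N ≥ 21.6 V / 3.54 µV = 6.102e6 → N_min = 23.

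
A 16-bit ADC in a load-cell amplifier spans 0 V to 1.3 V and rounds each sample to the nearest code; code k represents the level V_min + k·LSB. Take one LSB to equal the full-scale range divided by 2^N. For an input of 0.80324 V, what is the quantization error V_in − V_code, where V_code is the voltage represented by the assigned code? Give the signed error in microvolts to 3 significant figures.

+3.61 µV

V_FS = 1.3 V. LSB = 1.3 V / 2^16 ≈ 19.84 µV.
Position in LSBs: (0.80324 − (0)) × 65536/1.3 = 40493.1820; rounding gives k = 40493.
Reconstructed level: 0 + 40493 × 1.3/65536 V = 0.80323638916 V.
V_in − V_code = 0.80324 − (0.80323638916) = +3.61 µV.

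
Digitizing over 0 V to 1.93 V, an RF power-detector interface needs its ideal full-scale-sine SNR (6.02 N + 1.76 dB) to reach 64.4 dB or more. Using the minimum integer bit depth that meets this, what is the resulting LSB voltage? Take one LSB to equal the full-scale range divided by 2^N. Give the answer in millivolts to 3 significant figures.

0.942 mV

Span = 1.93 V.
N ≥ (64.4 − 1.76)/6.02 = 10.405 → N_min = 11.
Step size = 1.93/2048 V = 0.942 mV.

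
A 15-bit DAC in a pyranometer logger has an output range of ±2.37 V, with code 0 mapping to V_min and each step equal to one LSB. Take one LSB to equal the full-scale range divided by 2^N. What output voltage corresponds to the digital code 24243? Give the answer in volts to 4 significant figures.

1.137 V

The full-scale span is 2.37 − (-2.37) = 4.74 V. LSB = 4.74 V / 2^15.
Output = V_min + (24243/32768) × range = -2.37 + 0.739838 × 4.74 V
      = -2.37 V + 3.50683 V = 1.13683 V.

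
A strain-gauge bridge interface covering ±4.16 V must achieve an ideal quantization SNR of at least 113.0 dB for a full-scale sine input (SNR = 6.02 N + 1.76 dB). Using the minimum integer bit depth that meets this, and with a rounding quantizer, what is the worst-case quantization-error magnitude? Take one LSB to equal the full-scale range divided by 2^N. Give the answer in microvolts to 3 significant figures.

Full-scale range = 4.16 V − (-4.16 V) = 8.32 V.
Required N = ⌈(113.0 − 1.76)/6.02⌉ = ⌈18.478⌉ = 19.
One LSB is 8.32 V / 524288 = 15.869 µV.
Max error for round-to-nearest is LSB/2 = 7.93 µV.

7.93 µV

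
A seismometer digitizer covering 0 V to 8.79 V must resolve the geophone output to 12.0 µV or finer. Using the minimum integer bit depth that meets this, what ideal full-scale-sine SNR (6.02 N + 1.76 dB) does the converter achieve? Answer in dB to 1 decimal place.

122.2 dB

V_FS = 8.79 V.
Required number of levels: 8.79/12.0 µV = 732500; smallest N with 2^N ≥ that is 20.
6.02(20) + 1.76 = 122.16 dB.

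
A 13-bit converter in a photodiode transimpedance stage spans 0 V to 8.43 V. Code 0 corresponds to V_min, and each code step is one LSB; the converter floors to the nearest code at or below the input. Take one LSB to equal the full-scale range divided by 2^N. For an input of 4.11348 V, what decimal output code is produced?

3997

V_FS = 8.43 V. LSB = 8.43 V / 2^13 ≈ 1.029 mV.
code = ⌊(V_in − V_min)/LSB⌋ = ⌊(V_in − V_min) × 2^13 / range⌋
     = ⌊(4.11348 − (0)) × 8192 / 8.43⌋ = ⌊4.11348 × 8192/8.43⌋
     = ⌊3997.346⌋ = 3997.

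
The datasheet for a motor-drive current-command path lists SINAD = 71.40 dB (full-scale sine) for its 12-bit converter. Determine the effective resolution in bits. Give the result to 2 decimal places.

11.57 bits

ENOB = (SINAD − 1.76) / 6.02 = (71.40 − 1.76) / 6.02 = 69.64 / 6.02 = 11.5681.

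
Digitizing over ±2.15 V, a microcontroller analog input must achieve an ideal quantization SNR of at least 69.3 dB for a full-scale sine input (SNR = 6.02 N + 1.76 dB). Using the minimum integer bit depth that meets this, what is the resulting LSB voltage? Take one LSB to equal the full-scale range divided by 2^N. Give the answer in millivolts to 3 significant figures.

The full-scale span is 2.15 − (-2.15) = 4.3 V.
Solving 6.02 N ≥ 69.3 − 1.76: N ≥ 11.219. Round up → N = 12.
One LSB is 4.3 V / 4096 = 1.05 mV.

1.05 mV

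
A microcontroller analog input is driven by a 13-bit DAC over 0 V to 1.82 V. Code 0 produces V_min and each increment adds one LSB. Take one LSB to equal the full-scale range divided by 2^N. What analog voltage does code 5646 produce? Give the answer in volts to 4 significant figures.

1.254 V

Span = 1.82 V. LSB = 1.82 V / 2^13.
V_out = V_min + code × LSB = 0 V + 5646 × 1.82 V / 8192
      = 0 V + 1.25436 V = 1.25436 V.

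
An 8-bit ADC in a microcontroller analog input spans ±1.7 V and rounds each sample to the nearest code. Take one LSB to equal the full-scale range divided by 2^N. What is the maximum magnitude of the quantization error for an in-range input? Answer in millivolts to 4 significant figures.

Range = 1.7 − (-1.7) = 3.4 V.
LSB = 3.4 V / 2^8 = 13.2813 mV.
A rounding quantizer has |error| ≤ LSB/2 = 6.641 mV.

6.641 mV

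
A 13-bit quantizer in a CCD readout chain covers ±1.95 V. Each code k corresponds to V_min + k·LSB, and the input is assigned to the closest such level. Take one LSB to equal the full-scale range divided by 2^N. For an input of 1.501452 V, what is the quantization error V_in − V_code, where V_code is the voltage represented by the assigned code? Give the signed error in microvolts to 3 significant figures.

−86.1 µV

Span: 1.95 V − (-1.95 V) = 3.9 V. LSB = 3.9 V / 2^13 ≈ 476.1 µV.
(V_in − V_min)/LSB = (1.501452 − (-1.95)) × 8192/3.9 = 7249.8192 → nearest code k = 7250.
V_code = -1.95 + (7250/8192) × 3.9 = 1.501538086 V.
e = 1.501452 − (1.501538086) = −86.1 µV.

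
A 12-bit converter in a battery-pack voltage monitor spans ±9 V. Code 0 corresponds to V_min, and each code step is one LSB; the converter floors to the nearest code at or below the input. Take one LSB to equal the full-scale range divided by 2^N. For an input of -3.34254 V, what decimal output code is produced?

1287

Range = 9 − (-9) = 18 V. LSB = 18 V / 2^12 ≈ 4.395 mV.
V_in − V_min = -3.34254 − (-9) = 5.65746 V.
Divide by LSB: 5.65746 × 4096/18 = 1287.3865.
Truncating gives code 1287.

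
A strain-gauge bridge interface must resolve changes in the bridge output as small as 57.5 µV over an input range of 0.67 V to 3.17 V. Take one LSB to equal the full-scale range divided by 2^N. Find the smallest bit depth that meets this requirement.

Span: 3.17 V − (0.67 V) = 2.5 V.
Need 2^N ≥ 2.5 V / 57.5 µV = 43480 → N_min = 16.

16 bits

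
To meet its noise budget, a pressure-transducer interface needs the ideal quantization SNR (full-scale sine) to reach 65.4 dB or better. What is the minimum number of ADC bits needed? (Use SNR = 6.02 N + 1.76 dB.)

11 bits

Solving 6.02 N ≥ 65.4 − 1.76: N ≥ 10.571. Round up → N = 11.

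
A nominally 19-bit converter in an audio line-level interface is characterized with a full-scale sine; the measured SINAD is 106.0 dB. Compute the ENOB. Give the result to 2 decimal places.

ENOB = (106.0 − 1.76)/6.02 = 17.3156 bits.

17.32 bits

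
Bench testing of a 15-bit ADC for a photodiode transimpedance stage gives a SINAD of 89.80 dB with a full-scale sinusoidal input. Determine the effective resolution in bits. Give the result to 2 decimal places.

14.62 bits

(89.80 − 1.76) / 6.02 = 88.04/6.02 = 14.6246 effective bits.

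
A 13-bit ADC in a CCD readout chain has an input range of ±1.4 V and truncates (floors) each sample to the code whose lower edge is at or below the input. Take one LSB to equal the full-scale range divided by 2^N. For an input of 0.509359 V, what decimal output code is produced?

Range = 1.4 − (-1.4) = 2.8 V. LSB = 2.8 V / 2^13 ≈ 341.8 µV.
code = ⌊(V_in − V_min)/LSB⌋ = ⌊(V_in − V_min) × 2^13 / range⌋
     = ⌊(0.509359 − (-1.4)) × 8192 / 2.8⌋ = ⌊1.909359 × 8192/2.8⌋
     = ⌊5586.239⌋ = 5586.

5586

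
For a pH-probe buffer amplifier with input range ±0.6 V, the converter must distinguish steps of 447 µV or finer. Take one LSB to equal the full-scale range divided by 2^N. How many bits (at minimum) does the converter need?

12 bits

Full-scale range = 0.6 V − (-0.6 V) = 1.2 V.
1.2 V / 447 µV = 2685. Since 2^11 = 2048 and 2^12 = 4096, N = 12.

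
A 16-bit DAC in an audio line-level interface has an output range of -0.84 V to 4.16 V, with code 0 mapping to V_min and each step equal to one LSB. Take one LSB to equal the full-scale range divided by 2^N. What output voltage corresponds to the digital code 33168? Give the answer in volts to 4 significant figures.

1.691 V

Full-scale range = 4.16 V − (-0.84 V) = 5 V. LSB = 5 V / 2^16.
V_out = V_min + code × LSB = -0.84 V + 33168 × 5 V / 65536
      = -0.84 V + 2.53052 V = 1.69052 V.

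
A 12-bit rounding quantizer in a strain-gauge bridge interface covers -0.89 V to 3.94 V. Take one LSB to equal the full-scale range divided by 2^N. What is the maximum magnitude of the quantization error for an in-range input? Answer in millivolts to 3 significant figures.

The full-scale span is 3.94 − (-0.89) = 4.83 V.
LSB = 4.83 V / 2^12 = 1.1792 mV.
|e|_max = LSB/2 = 0.590 mV.

0.590 mV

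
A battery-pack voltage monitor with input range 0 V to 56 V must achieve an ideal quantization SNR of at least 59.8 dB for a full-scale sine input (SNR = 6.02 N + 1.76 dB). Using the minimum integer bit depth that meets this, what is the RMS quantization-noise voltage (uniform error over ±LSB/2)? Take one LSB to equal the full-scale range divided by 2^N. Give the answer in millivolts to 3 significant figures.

15.8 mV

Range is 56 V.
Solving 6.02 N ≥ 59.8 − 1.76: N ≥ 9.641. Round up → N = 10.
LSB = 56 V ÷ 2^10 = 56/1024 V = 54.688 mV.
V_rms = LSB/√12 = 15.8 mV.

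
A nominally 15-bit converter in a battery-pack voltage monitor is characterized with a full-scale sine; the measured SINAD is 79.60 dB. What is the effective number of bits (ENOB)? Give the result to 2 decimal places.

12.93 bits

Inverting SNR = 6.02 N + 1.76: N_eff = (79.60 − 1.76)/6.02 = 12.9302.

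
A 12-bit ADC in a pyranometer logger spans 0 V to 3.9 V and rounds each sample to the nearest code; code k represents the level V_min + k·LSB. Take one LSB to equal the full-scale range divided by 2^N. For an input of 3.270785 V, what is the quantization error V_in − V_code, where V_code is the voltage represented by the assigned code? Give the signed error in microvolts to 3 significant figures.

+155 µV

Span = 3.9 V. LSB = 3.9 V / 2^12 ≈ 0.9521 mV.
(V_in − V_min)/LSB = (3.270785 − (0)) × 4096/3.9 = 3435.1629 → nearest code k = 3435.
Reconstructed level: 0 + 3435 × 3.9/4096 V = 3.270629883 V.
e = 3.270785 − (3.270629883) = +155 µV.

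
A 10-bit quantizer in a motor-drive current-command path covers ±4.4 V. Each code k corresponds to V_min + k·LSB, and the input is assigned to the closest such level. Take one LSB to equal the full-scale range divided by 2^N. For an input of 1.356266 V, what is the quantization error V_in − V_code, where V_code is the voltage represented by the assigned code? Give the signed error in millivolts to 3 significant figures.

Range = 4.4 − (-4.4) = 8.8 V. LSB = 8.8 V / 2^10 ≈ 8.594 mV.
Position in LSBs: (1.356266 − (-4.4)) × 1024/8.8 = 669.8200; rounding gives k = 670.
V_code = V_min + k × range/2^10 = -4.4 + 670 × 8.8/1024 = 1.357812500 V.
e = 1.356266 − (1.357812500) = −1.55 mV.

−1.55 mV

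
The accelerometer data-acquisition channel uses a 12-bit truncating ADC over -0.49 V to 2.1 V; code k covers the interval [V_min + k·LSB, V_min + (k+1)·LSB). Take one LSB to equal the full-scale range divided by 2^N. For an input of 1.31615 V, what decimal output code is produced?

2856

Span: 2.1 V − (-0.49 V) = 2.59 V. LSB = 2.59 V / 2^12 ≈ 0.6323 mV.
V_in − V_min = 1.31615 − (-0.49) = 1.80615 V.
Divide by LSB: 1.80615 × 4096/2.59 = 2856.3669.
Truncating gives code 2856.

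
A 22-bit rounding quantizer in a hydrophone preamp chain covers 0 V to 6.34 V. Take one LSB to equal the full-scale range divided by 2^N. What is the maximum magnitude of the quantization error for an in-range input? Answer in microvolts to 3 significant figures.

Full-scale range = 6.34 V.
LSB = 6.34 V ÷ 2^22 = 6.34/4194304 V = 1.5116 µV.
|e|_max = LSB/2 = 0.756 µV.

0.756 µV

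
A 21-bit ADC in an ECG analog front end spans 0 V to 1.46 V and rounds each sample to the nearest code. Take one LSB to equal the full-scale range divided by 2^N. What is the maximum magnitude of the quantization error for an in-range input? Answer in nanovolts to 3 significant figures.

348 nV

V_FS = 1.46 V.
LSB = 1.46 V ÷ 2^21 = 1.46/2097152 V = 0.69618 µV.
A rounding quantizer has |error| ≤ LSB/2 = 348 nV.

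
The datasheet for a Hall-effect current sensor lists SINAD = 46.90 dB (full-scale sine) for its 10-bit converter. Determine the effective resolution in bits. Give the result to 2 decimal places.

7.50 bits

ENOB = (46.90 − 1.76)/6.02 = 7.4983 bits.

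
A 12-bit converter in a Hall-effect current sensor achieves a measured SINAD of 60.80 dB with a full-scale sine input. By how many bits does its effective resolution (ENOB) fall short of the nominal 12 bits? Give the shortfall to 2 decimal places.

N_eff = (60.80 − 1.76)/6.02 = 9.8073 bits.
12 − 9.8073 = 2.19 bits below nominal.

2.19 bits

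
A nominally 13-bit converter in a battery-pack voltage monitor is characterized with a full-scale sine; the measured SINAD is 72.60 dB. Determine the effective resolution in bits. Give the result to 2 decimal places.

11.77 bits

ENOB = (72.60 − 1.76)/6.02 = 11.7674 bits.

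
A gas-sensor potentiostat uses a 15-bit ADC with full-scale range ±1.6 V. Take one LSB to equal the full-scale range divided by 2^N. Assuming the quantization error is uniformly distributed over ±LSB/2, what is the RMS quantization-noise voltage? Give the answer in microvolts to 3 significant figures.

Full-scale range = 1.6 V − (-1.6 V) = 3.2 V.
One LSB is 3.2 V / 32768 = 97.656 µV.
σ_q = LSB/√12 = 97.656 µV/3.4641 = 28.2 µV.

28.2 µV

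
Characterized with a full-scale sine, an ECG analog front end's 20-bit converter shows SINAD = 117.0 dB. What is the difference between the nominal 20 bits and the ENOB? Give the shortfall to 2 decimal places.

N_eff = (117.0 − 1.76)/6.02 = 19.1429 bits.
Shortfall = 20 − 19.1429 = 0.8571 bits.

0.86 bits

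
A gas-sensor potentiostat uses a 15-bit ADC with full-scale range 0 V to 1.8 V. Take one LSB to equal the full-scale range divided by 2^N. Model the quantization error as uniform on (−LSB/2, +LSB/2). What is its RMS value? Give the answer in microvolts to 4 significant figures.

Span = 1.8 V.
LSB = 1.8 V / 2^15 = 54.9316 µV.
RMS of a uniform error over width LSB is LSB/√12 = 15.86 µV.

15.86 µV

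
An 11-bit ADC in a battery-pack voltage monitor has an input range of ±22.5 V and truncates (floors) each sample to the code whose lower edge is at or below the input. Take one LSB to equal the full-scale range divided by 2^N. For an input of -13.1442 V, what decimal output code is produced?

Full-scale range = 22.5 V − (-22.5 V) = 45 V. LSB = 45 V / 2^11 ≈ 21.97 mV.
V_in − V_min = -13.1442 − (-22.5) = 9.3558 V.
Divide by LSB: 9.3558 × 2048/45 = 425.7929.
Truncating gives code 425.

425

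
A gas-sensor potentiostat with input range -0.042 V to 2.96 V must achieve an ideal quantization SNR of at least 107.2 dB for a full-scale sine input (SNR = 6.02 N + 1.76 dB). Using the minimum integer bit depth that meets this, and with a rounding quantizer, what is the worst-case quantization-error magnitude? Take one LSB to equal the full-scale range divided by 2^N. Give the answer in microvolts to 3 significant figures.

Range = 2.96 − (-0.042) = 3.002 V.
Solving 6.02 N ≥ 107.2 − 1.76: N ≥ 17.515. Round up → N = 18.
Step size = 3.002/262144 V = 11.452 µV.
|e|_max = LSB/2 = 5.73 µV.

5.73 µV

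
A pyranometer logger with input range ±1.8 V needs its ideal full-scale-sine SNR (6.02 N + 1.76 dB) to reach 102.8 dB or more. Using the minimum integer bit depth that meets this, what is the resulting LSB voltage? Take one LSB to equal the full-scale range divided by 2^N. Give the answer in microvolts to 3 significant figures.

27.5 µV

Full-scale range = 1.8 V − (-1.8 V) = 3.6 V.
6.02 N + 1.76 ≥ 102.8 gives N ≥ 16.784, so the minimum integer is 17.
One LSB is 3.6 V / 131072 = 27.5 µV.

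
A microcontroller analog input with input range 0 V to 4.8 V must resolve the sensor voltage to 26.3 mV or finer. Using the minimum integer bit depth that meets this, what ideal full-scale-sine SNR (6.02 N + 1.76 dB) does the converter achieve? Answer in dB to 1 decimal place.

49.9 dB

V_FS = 4.8 V.
Need 2^N ≥ 4.8 V / 26.3 mV = 182.5 → N_min = 8.
SNR = 6.02 × 8 + 1.76 = 49.92 dB.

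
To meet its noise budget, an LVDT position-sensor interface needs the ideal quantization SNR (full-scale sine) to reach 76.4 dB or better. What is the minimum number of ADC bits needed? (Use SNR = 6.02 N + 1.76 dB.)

13 bits

Solving 6.02 N ≥ 76.4 − 1.76: N ≥ 12.399. Round up → N = 13.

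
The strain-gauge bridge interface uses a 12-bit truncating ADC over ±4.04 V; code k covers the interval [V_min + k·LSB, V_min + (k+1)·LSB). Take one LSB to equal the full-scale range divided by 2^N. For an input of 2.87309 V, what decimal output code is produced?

3504

Full-scale range = 4.04 V − (-4.04 V) = 8.08 V. LSB = 8.08 V / 2^12 ≈ 1.973 mV.
code = ⌊(V_in − V_min)/LSB⌋ = ⌊(V_in − V_min) × 2^12 / range⌋
     = ⌊(2.87309 − (-4.04)) × 4096 / 8.08⌋ = ⌊6.91309 × 4096/8.08⌋
     = ⌊3504.458⌋ = 3504.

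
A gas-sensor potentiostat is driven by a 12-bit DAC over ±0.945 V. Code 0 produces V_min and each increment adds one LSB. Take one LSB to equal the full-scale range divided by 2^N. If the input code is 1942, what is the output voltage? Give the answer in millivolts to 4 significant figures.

-48.91 mV

Span: 0.945 V − (-0.945 V) = 1.89 V. LSB = 1.89 V / 2^12.
V_out = V_min + code × LSB = -0.945 V + 1942 × 1.89 V / 4096
      = -0.945 + 0.896089 = -0.0489111 V.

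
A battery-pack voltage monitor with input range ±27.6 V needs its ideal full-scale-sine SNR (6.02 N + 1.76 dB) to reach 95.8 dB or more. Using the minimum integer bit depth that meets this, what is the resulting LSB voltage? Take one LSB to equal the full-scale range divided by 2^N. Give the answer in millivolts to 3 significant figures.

0.842 mV

Full-scale range = 27.6 V − (-27.6 V) = 55.2 V.
N ≥ (95.8 − 1.76)/6.02 = 15.621 → N_min = 16.
One LSB is 55.2 V / 65536 = 0.842 mV.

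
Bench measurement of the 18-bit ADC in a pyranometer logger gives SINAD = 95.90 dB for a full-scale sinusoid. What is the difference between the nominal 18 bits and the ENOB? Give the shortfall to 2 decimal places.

Effective bits = (95.90 − 1.76)/6.02 = 15.6379.
Shortfall = 18 − 15.6379 = 2.3621 bits.

2.36 bits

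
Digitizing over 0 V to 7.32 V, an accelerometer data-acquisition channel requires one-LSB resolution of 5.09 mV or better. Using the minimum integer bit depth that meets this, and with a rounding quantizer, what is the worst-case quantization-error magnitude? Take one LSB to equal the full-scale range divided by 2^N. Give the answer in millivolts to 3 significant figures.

1.79 mV

Full-scale range = 7.32 V.
Required number of levels: 7.32/5.09 mV = 1438.1; smallest N with 2^N ≥ that is 11.
LSB = 7.32 V / 2^11 = 3.5742 mV.
Half an LSB is 1.79 mV.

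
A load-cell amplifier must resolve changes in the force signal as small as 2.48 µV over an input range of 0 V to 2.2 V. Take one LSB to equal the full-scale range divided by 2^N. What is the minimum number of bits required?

20 bits

Range is 2.2 V.
Required number of levels: 2.2/2.48 µV = 887100; smallest N with 2^N ≥ that is 20.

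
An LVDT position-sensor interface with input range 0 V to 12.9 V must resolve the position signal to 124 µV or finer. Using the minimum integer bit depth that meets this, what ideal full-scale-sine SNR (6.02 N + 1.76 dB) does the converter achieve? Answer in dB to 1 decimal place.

104.1 dB

Range is 12.9 V.
12.9 V / 124 µV = 104000. Since 2^16 = 65536 and 2^17 = 131072, N = 17.
Ideal SNR at N = 17: 6.02·17 + 1.76 = 104.1 dB.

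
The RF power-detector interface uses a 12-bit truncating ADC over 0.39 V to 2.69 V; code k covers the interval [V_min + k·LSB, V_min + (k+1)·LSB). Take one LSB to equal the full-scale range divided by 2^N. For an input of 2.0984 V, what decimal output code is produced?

3042

Full-scale range = 2.69 V − (0.39 V) = 2.3 V. LSB = 2.3 V / 2^12 ≈ 0.5615 mV.
V_in − V_min = 2.0984 − (0.39) = 1.7084 V.
Divide by LSB: 1.7084 × 4096/2.3 = 3042.4376.
Truncating gives code 3042.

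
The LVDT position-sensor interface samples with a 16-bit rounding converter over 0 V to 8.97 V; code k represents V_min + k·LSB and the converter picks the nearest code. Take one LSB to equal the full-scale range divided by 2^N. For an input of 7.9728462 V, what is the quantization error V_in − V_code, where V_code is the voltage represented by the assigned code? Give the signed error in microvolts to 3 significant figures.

−46.1 µV

Full-scale range = 8.97 V. LSB = 8.97 V / 2^16 ≈ 136.9 µV.
(7.9728462 − (0)) / LSB = 7.9728462 × 65536/8.97 = 58250.6632. Nearest integer: k = 58251.
V_code = 0 + (58251/65536) × 8.97 = 7.9728923035 V.
V_in − V_code = 7.9728462 − (7.9728923035) = −46.1 µV.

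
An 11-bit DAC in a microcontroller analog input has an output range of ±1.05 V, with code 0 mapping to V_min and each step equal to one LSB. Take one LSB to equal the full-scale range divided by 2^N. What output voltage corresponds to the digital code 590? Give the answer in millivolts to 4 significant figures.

Full-scale range = 1.05 V − (-1.05 V) = 2.1 V. LSB = 2.1 V / 2^11.
V_out = -1.05 + 590 × (2.1/2048) V
      = -1.05 V + 0.604980 V = -0.445020 V.

-445.0 mV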